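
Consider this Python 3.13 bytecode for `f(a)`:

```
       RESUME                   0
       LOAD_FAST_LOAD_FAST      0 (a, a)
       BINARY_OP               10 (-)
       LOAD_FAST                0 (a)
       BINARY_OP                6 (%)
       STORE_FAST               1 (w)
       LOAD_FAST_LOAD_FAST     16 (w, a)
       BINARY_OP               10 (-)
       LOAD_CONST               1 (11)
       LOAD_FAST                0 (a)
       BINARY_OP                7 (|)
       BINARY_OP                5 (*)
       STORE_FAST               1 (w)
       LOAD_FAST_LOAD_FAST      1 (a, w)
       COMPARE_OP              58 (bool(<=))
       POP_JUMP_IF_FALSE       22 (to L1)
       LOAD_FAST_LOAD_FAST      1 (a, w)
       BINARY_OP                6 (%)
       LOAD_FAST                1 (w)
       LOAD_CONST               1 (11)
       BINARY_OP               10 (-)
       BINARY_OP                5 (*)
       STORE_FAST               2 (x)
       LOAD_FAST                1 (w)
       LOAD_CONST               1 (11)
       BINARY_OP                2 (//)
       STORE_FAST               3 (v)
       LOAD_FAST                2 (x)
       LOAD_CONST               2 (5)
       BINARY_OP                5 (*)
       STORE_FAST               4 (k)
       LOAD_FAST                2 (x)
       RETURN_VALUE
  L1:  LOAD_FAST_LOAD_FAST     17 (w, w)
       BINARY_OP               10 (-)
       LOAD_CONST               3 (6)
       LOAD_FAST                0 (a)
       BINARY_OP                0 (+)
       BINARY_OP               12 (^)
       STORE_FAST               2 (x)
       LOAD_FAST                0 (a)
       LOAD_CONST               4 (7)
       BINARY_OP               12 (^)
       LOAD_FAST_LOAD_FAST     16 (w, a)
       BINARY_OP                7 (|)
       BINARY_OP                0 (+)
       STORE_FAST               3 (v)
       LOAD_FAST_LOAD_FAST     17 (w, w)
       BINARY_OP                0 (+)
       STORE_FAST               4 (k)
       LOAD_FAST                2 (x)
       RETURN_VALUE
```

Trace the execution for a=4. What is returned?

10

LOAD_FAST_LOAD_FAST a,a → push 4,4. Stack: [4, 4]
BINARY_OP - → 4 - 4 = 0. Stack: [0]
LOAD_FAST a → push 4. Stack: [0, 4]
BINARY_OP % → 0 % 4 = 0. Stack: [0]
STORE_FAST w → w=0. Stack: []
LOAD_FAST_LOAD_FAST w,a → push 0,4. Stack: [0, 4]
BINARY_OP - → 0 - 4 = -4. Stack: [-4]
LOAD_CONST → push 11. Stack: [-4, 11]
LOAD_FAST a → push 4. Stack: [-4, 11, 4]
BINARY_OP | → 11 | 4 = 15. Stack: [-4, 15]
BINARY_OP * → -4 * 15 = -60. Stack: [-60]
STORE_FAST w → w=-60. Stack: []
LOAD_FAST_LOAD_FAST a,w → push 4,-60. Stack: [4, -60]
COMPARE_OP bool(<=) → 4 vs -60 = False. Stack: [False]
POP_JUMP_IF_FALSE → pop False; jump. Stack: []
LOAD_FAST_LOAD_FAST w,w → push -60,-60. Stack: [-60, -60]
BINARY_OP - → -60 - -60 = 0. Stack: [0]
LOAD_CONST → push 6. Stack: [0, 6]
LOAD_FAST a → push 4. Stack: [0, 6, 4]
BINARY_OP + → 6 + 4 = 10. Stack: [0, 10]
BINARY_OP ^ → 0 ^ 10 = 10. Stack: [10]
STORE_FAST x → x=10. Stack: []
LOAD_FAST a → push 4. Stack: [4]
LOAD_CONST → push 7. Stack: [4, 7]
BINARY_OP ^ → 4 ^ 7 = 3. Stack: [3]
LOAD_FAST_LOAD_FAST w,a → push -60,4. Stack: [3, -60, 4]
BINARY_OP | → -60 | 4 = -60. Stack: [3, -60]
BINARY_OP + → 3 + -60 = -57. Stack: [-57]
STORE_FAST v → v=-57. Stack: []
LOAD_FAST_LOAD_FAST w,w → push -60,-60. Stack: [-60, -60]
BINARY_OP + → -60 + -60 = -120. Stack: [-120]
STORE_FAST k → k=-120. Stack: []
LOAD_FAST x → push 10. Stack: [10]
RETURN_VALUE → return 10.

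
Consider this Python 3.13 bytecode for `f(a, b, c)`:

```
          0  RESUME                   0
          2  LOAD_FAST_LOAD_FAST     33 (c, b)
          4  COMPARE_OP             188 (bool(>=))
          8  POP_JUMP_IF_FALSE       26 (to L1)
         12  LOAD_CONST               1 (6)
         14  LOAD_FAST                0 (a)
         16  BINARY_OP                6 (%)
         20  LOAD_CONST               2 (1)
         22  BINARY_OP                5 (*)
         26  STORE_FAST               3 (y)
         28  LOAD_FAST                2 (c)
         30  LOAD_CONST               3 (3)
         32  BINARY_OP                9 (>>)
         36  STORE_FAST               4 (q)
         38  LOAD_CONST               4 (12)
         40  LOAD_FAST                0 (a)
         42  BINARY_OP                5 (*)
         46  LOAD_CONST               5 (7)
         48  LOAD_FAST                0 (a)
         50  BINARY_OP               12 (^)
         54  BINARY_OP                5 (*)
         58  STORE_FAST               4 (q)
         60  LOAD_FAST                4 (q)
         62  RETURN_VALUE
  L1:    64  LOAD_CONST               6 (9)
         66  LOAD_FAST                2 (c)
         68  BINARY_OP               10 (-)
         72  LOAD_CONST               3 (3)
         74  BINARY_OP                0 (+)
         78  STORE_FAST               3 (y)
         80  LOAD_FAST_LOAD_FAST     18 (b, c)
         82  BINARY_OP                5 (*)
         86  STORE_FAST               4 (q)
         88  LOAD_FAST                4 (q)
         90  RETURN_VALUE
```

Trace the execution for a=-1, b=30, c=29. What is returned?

870

LOAD_FAST_LOAD_FAST c,b → push 29,30. Stack: [29, 30]
COMPARE_OP bool(>=) → 29 vs 30 = False. Stack: [False]
POP_JUMP_IF_FALSE → pop False; jump. Stack: []
LOAD_CONST → push 9. Stack: [9]
LOAD_FAST c → push 29. Stack: [9, 29]
BINARY_OP - → 9 - 29 = -20. Stack: [-20]
LOAD_CONST → push 3. Stack: [-20, 3]
BINARY_OP + → -20 + 3 = -17. Stack: [-17]
STORE_FAST y → y=-17. Stack: []
LOAD_FAST_LOAD_FAST b,c → push 30,29. Stack: [30, 29]
BINARY_OP * → 30 * 29 = 870. Stack: [870]
STORE_FAST q → q=870. Stack: []
LOAD_FAST q → push 870. Stack: [870]
RETURN_VALUE → return 870.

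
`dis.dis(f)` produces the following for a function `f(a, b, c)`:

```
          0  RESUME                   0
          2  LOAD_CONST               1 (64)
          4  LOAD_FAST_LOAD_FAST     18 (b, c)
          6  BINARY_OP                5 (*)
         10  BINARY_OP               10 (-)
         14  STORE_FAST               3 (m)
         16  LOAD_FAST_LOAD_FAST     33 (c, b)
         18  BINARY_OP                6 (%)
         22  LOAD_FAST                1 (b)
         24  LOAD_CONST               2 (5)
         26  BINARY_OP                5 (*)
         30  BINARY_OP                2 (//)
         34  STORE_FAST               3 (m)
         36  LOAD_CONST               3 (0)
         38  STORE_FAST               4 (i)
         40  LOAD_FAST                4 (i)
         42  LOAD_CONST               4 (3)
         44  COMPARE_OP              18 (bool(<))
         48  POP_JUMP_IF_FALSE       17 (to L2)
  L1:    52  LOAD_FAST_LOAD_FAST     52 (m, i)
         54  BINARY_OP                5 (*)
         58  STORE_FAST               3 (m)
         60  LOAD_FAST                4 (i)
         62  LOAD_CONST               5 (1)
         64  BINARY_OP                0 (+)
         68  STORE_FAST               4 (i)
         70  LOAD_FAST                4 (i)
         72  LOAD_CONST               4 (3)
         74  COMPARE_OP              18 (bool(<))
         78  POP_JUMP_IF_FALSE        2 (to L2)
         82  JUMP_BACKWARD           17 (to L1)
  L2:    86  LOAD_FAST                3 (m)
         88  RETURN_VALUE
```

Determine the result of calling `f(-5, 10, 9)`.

LOAD_CONST → push 64. Stack: [64]
LOAD_FAST_LOAD_FAST b,c → push 10,9. Stack: [64, 10, 9]
BINARY_OP * → 10 * 9 = 90. Stack: [64, 90]
BINARY_OP - → 64 - 90 = -26. Stack: [-26]
STORE_FAST m → m=-26. Stack: []
LOAD_FAST_LOAD_FAST c,b → push 9,10. Stack: [9, 10]
BINARY_OP % → 9 % 10 = 9. Stack: [9]
LOAD_FAST b → push 10. Stack: [9, 10]
LOAD_CONST → push 5. Stack: [9, 10, 5]
BINARY_OP * → 10 * 5 = 50. Stack: [9, 50]
BINARY_OP // → 9 // 50 = 0. Stack: [0]
STORE_FAST m → m=0. Stack: []
LOAD_CONST → push 0. Stack: [0]
STORE_FAST i → i=0. Stack: []
LOAD_FAST i → push 0. Stack: [0]
LOAD_CONST → push 3. Stack: [0, 3]
COMPARE_OP bool(<) → 0 vs 3 = True. Stack: [True]
POP_JUMP_IF_FALSE → pop True; no jump. Stack: []
LOAD_FAST_LOAD_FAST m,i → push 0,0. Stack: [0, 0]
BINARY_OP * → 0 * 0 = 0. Stack: [0]
STORE_FAST m → m=0. Stack: []
LOAD_FAST i → push 0. Stack: [0]
LOAD_CONST → push 1. Stack: [0, 1]
BINARY_OP + → 0 + 1 = 1. Stack: [1]
STORE_FAST i → i=1. Stack: []
LOAD_FAST i → push 1. Stack: [1]
LOAD_CONST → push 3. Stack: [1, 3]
COMPARE_OP bool(<) → 1 vs 3 = True. Stack: [True]
POP_JUMP_IF_FALSE → pop True; no jump. Stack: []
LOAD_FAST_LOAD_FAST m,i → push 0,1. Stack: [0, 1]
BINARY_OP * → 0 * 1 = 0. Stack: [0]
STORE_FAST m → m=0. Stack: []
LOAD_FAST i → push 1. Stack: [1]
LOAD_CONST → push 1. Stack: [1, 1]
BINARY_OP + → 1 + 1 = 2. Stack: [2]
STORE_FAST i → i=2. Stack: []
LOAD_FAST i → push 2. Stack: [2]
LOAD_CONST → push 3. Stack: [2, 3]
COMPARE_OP bool(<) → 2 vs 3 = True. Stack: [True]
POP_JUMP_IF_FALSE → pop True; no jump. Stack: []
LOAD_FAST_LOAD_FAST m,i → push 0,2. Stack: [0, 2]
BINARY_OP * → 0 * 2 = 0. Stack: [0]
STORE_FAST m → m=0. Stack: []
LOAD_FAST i → push 2. Stack: [2]
LOAD_CONST → push 1. Stack: [2, 1]
BINARY_OP + → 2 + 1 = 3. Stack: [3]
STORE_FAST i → i=3. Stack: []
LOAD_FAST i → push 3. Stack: [3]
LOAD_CONST → push 3. Stack: [3, 3]
COMPARE_OP bool(<) → 3 vs 3 = False. Stack: [False]
POP_JUMP_IF_FALSE → pop False; jump. Stack: []
LOAD_FAST m → push 0. Stack: [0]
RETURN_VALUE → return 0.

0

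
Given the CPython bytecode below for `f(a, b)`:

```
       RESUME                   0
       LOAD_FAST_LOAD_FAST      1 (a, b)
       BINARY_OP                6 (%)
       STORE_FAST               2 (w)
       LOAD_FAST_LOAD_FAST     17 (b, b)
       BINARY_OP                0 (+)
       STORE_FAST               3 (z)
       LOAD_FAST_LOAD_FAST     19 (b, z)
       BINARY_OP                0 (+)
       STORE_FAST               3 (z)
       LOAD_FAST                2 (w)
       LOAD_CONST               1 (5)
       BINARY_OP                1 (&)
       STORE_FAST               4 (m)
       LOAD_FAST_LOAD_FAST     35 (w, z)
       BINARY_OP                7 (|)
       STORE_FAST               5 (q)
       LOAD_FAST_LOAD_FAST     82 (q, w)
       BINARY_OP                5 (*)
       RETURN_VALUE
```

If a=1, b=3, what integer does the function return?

LOAD_FAST_LOAD_FAST a,b → push 1,3. Stack: [1, 3]
BINARY_OP % → 1 % 3 = 1. Stack: [1]
STORE_FAST w → w=1. Stack: []
LOAD_FAST_LOAD_FAST b,b → push 3,3. Stack: [3, 3]
BINARY_OP + → 3 + 3 = 6. Stack: [6]
STORE_FAST z → z=6. Stack: []
LOAD_FAST_LOAD_FAST b,z → push 3,6. Stack: [3, 6]
BINARY_OP + → 3 + 6 = 9. Stack: [9]
STORE_FAST z → z=9. Stack: []
LOAD_FAST w → push 1. Stack: [1]
LOAD_CONST → push 5. Stack: [1, 5]
BINARY_OP & → 1 & 5 = 1. Stack: [1]
STORE_FAST m → m=1. Stack: []
LOAD_FAST_LOAD_FAST w,z → push 1,9. Stack: [1, 9]
BINARY_OP | → 1 | 9 = 9. Stack: [9]
STORE_FAST q → q=9. Stack: []
LOAD_FAST_LOAD_FAST q,w → push 9,1. Stack: [9, 1]
BINARY_OP * → 9 * 1 = 9. Stack: [9]
RETURN_VALUE → return 9.

9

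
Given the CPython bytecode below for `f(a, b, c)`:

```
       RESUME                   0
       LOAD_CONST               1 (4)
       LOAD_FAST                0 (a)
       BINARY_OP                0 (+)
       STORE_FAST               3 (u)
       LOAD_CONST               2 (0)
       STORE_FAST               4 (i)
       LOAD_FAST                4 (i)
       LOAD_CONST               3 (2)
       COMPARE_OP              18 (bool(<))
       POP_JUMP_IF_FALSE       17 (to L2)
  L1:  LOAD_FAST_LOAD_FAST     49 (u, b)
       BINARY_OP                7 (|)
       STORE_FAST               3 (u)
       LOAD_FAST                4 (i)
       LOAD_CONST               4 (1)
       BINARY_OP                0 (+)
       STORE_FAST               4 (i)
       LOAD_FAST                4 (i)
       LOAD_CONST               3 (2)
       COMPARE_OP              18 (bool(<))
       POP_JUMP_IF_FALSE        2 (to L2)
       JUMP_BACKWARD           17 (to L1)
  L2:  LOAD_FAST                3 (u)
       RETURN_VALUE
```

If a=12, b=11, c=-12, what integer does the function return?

27

LOAD_CONST → push 4. Stack: [4]
LOAD_FAST a → push 12. Stack: [4, 12]
BINARY_OP + → 4 + 12 = 16. Stack: [16]
STORE_FAST u → u=16. Stack: []
LOAD_CONST → push 0. Stack: [0]
STORE_FAST i → i=0. Stack: []
LOAD_FAST i → push 0. Stack: [0]
LOAD_CONST → push 2. Stack: [0, 2]
COMPARE_OP bool(<) → 0 vs 2 = True. Stack: [True]
POP_JUMP_IF_FALSE → pop True; no jump. Stack: []
LOAD_FAST_LOAD_FAST u,b → push 16,11. Stack: [16, 11]
BINARY_OP | → 16 | 11 = 27. Stack: [27]
STORE_FAST u → u=27. Stack: []
LOAD_FAST i → push 0. Stack: [0]
LOAD_CONST → push 1. Stack: [0, 1]
BINARY_OP + → 0 + 1 = 1. Stack: [1]
STORE_FAST i → i=1. Stack: []
LOAD_FAST i → push 1. Stack: [1]
LOAD_CONST → push 2. Stack: [1, 2]
COMPARE_OP bool(<) → 1 vs 2 = True. Stack: [True]
POP_JUMP_IF_FALSE → pop True; no jump. Stack: []
LOAD_FAST_LOAD_FAST u,b → push 27,11. Stack: [27, 11]
BINARY_OP | → 27 | 11 = 27. Stack: [27]
STORE_FAST u → u=27. Stack: []
LOAD_FAST i → push 1. Stack: [1]
LOAD_CONST → push 1. Stack: [1, 1]
BINARY_OP + → 1 + 1 = 2. Stack: [2]
STORE_FAST i → i=2. Stack: []
LOAD_FAST i → push 2. Stack: [2]
LOAD_CONST → push 2. Stack: [2, 2]
COMPARE_OP bool(<) → 2 vs 2 = False. Stack: [False]
POP_JUMP_IF_FALSE → pop False; jump. Stack: []
LOAD_FAST u → push 27. Stack: [27]
RETURN_VALUE → return 27.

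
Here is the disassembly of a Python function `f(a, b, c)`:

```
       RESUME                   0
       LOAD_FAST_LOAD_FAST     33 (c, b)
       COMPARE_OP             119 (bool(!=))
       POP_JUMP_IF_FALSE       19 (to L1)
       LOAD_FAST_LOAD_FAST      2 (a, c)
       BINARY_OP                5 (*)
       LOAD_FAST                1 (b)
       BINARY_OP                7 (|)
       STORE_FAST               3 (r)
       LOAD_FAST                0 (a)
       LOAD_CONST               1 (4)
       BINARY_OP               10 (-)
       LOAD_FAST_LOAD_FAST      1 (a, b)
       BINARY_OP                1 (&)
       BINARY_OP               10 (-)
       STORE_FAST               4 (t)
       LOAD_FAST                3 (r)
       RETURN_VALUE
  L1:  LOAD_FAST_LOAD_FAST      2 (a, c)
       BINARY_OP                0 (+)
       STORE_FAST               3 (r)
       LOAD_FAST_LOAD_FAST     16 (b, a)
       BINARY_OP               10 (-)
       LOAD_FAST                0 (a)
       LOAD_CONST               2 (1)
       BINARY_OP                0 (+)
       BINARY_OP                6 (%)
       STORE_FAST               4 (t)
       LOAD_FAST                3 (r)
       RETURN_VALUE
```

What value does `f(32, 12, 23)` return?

748

LOAD_FAST_LOAD_FAST c,b → push 23,12. Stack: [23, 12]
COMPARE_OP bool(!=) → 23 vs 12 = True. Stack: [True]
POP_JUMP_IF_FALSE → pop True; no jump. Stack: []
LOAD_FAST_LOAD_FAST a,c → push 32,23. Stack: [32, 23]
BINARY_OP * → 32 * 23 = 736. Stack: [736]
LOAD_FAST b → push 12. Stack: [736, 12]
BINARY_OP | → 736 | 12 = 748. Stack: [748]
STORE_FAST r → r=748. Stack: []
LOAD_FAST a → push 32. Stack: [32]
LOAD_CONST → push 4. Stack: [32, 4]
BINARY_OP - → 32 - 4 = 28. Stack: [28]
LOAD_FAST_LOAD_FAST a,b → push 32,12. Stack: [28, 32, 12]
BINARY_OP & → 32 & 12 = 0. Stack: [28, 0]
BINARY_OP - → 28 - 0 = 28. Stack: [28]
STORE_FAST t → t=28. Stack: []
LOAD_FAST r → push 748. Stack: [748]
RETURN_VALUE → return 748.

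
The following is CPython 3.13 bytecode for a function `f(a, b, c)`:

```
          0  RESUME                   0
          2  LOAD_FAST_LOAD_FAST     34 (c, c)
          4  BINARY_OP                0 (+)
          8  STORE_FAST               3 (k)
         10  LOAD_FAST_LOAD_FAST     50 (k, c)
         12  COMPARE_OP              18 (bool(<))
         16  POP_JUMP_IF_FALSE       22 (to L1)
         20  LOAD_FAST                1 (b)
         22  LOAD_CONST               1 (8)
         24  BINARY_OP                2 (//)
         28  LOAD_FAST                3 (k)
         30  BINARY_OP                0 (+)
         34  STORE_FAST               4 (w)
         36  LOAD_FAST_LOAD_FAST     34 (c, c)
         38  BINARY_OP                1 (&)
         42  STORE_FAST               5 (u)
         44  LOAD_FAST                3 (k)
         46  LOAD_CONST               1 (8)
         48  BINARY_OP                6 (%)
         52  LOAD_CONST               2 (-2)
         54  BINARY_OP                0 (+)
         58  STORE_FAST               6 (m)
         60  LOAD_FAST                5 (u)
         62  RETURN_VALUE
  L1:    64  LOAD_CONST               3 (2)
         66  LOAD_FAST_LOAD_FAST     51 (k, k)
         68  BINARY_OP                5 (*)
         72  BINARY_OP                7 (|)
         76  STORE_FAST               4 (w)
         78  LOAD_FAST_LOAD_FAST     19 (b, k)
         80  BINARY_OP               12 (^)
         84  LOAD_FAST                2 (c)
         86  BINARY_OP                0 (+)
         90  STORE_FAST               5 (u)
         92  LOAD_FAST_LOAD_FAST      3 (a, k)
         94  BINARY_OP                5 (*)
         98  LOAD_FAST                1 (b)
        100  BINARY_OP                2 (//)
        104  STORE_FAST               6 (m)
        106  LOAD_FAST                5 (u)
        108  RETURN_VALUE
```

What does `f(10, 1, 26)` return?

79

LOAD_FAST_LOAD_FAST c,c → push 26,26. Stack: [26, 26]
BINARY_OP + → 26 + 26 = 52. Stack: [52]
STORE_FAST k → k=52. Stack: []
LOAD_FAST_LOAD_FAST k,c → push 52,26. Stack: [52, 26]
COMPARE_OP bool(<) → 52 vs 26 = False. Stack: [False]
POP_JUMP_IF_FALSE → pop False; jump. Stack: []
LOAD_CONST → push 2. Stack: [2]
LOAD_FAST_LOAD_FAST k,k → push 52,52. Stack: [2, 52, 52]
BINARY_OP * → 52 * 52 = 2704. Stack: [2, 2704]
BINARY_OP | → 2 | 2704 = 2706. Stack: [2706]
STORE_FAST w → w=2706. Stack: []
LOAD_FAST_LOAD_FAST b,k → push 1,52. Stack: [1, 52]
BINARY_OP ^ → 1 ^ 52 = 53. Stack: [53]
LOAD_FAST c → push 26. Stack: [53, 26]
BINARY_OP + → 53 + 26 = 79. Stack: [79]
STORE_FAST u → u=79. Stack: []
LOAD_FAST_LOAD_FAST a,k → push 10,52. Stack: [10, 52]
BINARY_OP * → 10 * 52 = 520. Stack: [520]
LOAD_FAST b → push 1. Stack: [520, 1]
BINARY_OP // → 520 // 1 = 520. Stack: [520]
STORE_FAST m → m=520. Stack: []
LOAD_FAST u → push 79. Stack: [79]
RETURN_VALUE → return 79.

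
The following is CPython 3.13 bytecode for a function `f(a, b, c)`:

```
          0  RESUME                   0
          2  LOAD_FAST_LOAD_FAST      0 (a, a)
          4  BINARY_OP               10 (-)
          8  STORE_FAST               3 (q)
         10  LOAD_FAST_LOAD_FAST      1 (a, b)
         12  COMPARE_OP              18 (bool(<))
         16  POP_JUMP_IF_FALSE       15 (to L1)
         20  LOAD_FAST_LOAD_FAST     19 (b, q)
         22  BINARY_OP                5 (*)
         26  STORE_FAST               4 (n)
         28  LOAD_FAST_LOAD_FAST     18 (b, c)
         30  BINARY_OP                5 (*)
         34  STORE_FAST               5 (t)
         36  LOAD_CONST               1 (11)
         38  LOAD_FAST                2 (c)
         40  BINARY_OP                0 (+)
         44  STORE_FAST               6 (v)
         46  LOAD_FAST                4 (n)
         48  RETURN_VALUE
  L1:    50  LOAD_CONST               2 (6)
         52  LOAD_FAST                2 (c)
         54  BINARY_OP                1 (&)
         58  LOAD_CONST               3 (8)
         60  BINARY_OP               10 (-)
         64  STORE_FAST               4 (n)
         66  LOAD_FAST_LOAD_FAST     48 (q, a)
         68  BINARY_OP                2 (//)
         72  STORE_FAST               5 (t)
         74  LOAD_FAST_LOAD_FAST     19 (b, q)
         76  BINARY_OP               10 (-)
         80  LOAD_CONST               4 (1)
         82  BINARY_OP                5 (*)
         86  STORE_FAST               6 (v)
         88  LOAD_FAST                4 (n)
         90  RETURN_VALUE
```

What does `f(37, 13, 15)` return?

LOAD_FAST_LOAD_FAST a,a → push 37,37. Stack: [37, 37]
BINARY_OP - → 37 - 37 = 0. Stack: [0]
STORE_FAST q → q=0. Stack: []
LOAD_FAST_LOAD_FAST a,b → push 37,13. Stack: [37, 13]
COMPARE_OP bool(<) → 37 vs 13 = False. Stack: [False]
POP_JUMP_IF_FALSE → pop False; jump. Stack: []
LOAD_CONST → push 6. Stack: [6]
LOAD_FAST c → push 15. Stack: [6, 15]
BINARY_OP & → 6 & 15 = 6. Stack: [6]
LOAD_CONST → push 8. Stack: [6, 8]
BINARY_OP - → 6 - 8 = -2. Stack: [-2]
STORE_FAST n → n=-2. Stack: []
LOAD_FAST_LOAD_FAST q,a → push 0,37. Stack: [0, 37]
BINARY_OP // → 0 // 37 = 0. Stack: [0]
STORE_FAST t → t=0. Stack: []
LOAD_FAST_LOAD_FAST b,q → push 13,0. Stack: [13, 0]
BINARY_OP - → 13 - 0 = 13. Stack: [13]
LOAD_CONST → push 1. Stack: [13, 1]
BINARY_OP * → 13 * 1 = 13. Stack: [13]
STORE_FAST v → v=13. Stack: []
LOAD_FAST n → push -2. Stack: [-2]
RETURN_VALUE → return -2.

-2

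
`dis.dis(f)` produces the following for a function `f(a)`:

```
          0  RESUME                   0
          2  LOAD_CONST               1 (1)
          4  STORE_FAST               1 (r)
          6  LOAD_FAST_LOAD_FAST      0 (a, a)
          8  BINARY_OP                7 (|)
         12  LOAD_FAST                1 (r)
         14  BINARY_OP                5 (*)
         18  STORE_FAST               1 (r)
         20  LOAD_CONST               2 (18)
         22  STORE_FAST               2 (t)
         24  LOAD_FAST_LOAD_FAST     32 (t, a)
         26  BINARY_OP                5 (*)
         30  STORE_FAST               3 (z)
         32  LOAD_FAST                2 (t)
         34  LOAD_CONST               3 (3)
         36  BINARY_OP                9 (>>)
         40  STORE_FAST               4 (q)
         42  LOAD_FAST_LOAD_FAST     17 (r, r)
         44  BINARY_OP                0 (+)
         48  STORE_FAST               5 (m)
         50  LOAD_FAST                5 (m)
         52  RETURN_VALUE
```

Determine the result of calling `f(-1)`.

LOAD_CONST → push 1. Stack: [1]
STORE_FAST r → r=1. Stack: []
LOAD_FAST_LOAD_FAST a,a → push -1,-1. Stack: [-1, -1]
BINARY_OP | → -1 | -1 = -1. Stack: [-1]
LOAD_FAST r → push 1. Stack: [-1, 1]
BINARY_OP * → -1 * 1 = -1. Stack: [-1]
STORE_FAST r → r=-1. Stack: []
LOAD_CONST → push 18. Stack: [18]
STORE_FAST t → t=18. Stack: []
LOAD_FAST_LOAD_FAST t,a → push 18,-1. Stack: [18, -1]
BINARY_OP * → 18 * -1 = -18. Stack: [-18]
STORE_FAST z → z=-18. Stack: []
LOAD_FAST t → push 18. Stack: [18]
LOAD_CONST → push 3. Stack: [18, 3]
BINARY_OP >> → 18 >> 3 = 2. Stack: [2]
STORE_FAST q → q=2. Stack: []
LOAD_FAST_LOAD_FAST r,r → push -1,-1. Stack: [-1, -1]
BINARY_OP + → -1 + -1 = -2. Stack: [-2]
STORE_FAST m → m=-2. Stack: []
LOAD_FAST m → push -2. Stack: [-2]
RETURN_VALUE → return -2.

-2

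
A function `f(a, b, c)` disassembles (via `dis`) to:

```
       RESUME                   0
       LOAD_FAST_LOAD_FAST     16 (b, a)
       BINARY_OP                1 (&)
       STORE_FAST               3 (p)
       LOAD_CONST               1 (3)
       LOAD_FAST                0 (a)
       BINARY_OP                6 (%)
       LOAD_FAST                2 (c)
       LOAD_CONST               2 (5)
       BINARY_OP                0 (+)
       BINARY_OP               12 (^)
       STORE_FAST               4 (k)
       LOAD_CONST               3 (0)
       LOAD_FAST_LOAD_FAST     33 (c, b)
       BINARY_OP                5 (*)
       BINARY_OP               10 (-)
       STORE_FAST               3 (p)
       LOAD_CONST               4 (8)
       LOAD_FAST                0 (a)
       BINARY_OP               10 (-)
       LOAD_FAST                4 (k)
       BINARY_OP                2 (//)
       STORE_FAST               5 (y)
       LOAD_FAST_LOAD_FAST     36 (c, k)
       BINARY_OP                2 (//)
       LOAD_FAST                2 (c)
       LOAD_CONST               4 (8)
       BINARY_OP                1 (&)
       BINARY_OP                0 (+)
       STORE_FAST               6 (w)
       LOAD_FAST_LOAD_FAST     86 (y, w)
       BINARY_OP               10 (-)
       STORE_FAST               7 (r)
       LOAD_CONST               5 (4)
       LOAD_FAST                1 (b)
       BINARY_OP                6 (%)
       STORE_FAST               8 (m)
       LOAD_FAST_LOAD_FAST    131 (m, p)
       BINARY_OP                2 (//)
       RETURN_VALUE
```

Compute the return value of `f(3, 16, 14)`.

-1

LOAD_FAST_LOAD_FAST b,a → push 16,3. Stack: [16, 3]
BINARY_OP & → 16 & 3 = 0. Stack: [0]
STORE_FAST p → p=0. Stack: []
LOAD_CONST → push 3. Stack: [3]
LOAD_FAST a → push 3. Stack: [3, 3]
BINARY_OP % → 3 % 3 = 0. Stack: [0]
LOAD_FAST c → push 14. Stack: [0, 14]
LOAD_CONST → push 5. Stack: [0, 14, 5]
BINARY_OP + → 14 + 5 = 19. Stack: [0, 19]
BINARY_OP ^ → 0 ^ 19 = 19. Stack: [19]
STORE_FAST k → k=19. Stack: []
LOAD_CONST → push 0. Stack: [0]
LOAD_FAST_LOAD_FAST c,b → push 14,16. Stack: [0, 14, 16]
BINARY_OP * → 14 * 16 = 224. Stack: [0, 224]
BINARY_OP - → 0 - 224 = -224. Stack: [-224]
STORE_FAST p → p=-224. Stack: []
LOAD_CONST → push 8. Stack: [8]
LOAD_FAST a → push 3. Stack: [8, 3]
BINARY_OP - → 8 - 3 = 5. Stack: [5]
LOAD_FAST k → push 19. Stack: [5, 19]
BINARY_OP // → 5 // 19 = 0. Stack: [0]
STORE_FAST y → y=0. Stack: []
LOAD_FAST_LOAD_FAST c,k → push 14,19. Stack: [14, 19]
BINARY_OP // → 14 // 19 = 0. Stack: [0]
LOAD_FAST c → push 14. Stack: [0, 14]
LOAD_CONST → push 8. Stack: [0, 14, 8]
BINARY_OP & → 14 & 8 = 8. Stack: [0, 8]
BINARY_OP + → 0 + 8 = 8. Stack: [8]
STORE_FAST w → w=8. Stack: []
LOAD_FAST_LOAD_FAST y,w → push 0,8. Stack: [0, 8]
BINARY_OP - → 0 - 8 = -8. Stack: [-8]
STORE_FAST r → r=-8. Stack: []
LOAD_CONST → push 4. Stack: [4]
LOAD_FAST b → push 16. Stack: [4, 16]
BINARY_OP % → 4 % 16 = 4. Stack: [4]
STORE_FAST m → m=4. Stack: []
LOAD_FAST_LOAD_FAST m,p → push 4,-224. Stack: [4, -224]
BINARY_OP // → 4 // -224 = -1. Stack: [-1]
RETURN_VALUE → return -1.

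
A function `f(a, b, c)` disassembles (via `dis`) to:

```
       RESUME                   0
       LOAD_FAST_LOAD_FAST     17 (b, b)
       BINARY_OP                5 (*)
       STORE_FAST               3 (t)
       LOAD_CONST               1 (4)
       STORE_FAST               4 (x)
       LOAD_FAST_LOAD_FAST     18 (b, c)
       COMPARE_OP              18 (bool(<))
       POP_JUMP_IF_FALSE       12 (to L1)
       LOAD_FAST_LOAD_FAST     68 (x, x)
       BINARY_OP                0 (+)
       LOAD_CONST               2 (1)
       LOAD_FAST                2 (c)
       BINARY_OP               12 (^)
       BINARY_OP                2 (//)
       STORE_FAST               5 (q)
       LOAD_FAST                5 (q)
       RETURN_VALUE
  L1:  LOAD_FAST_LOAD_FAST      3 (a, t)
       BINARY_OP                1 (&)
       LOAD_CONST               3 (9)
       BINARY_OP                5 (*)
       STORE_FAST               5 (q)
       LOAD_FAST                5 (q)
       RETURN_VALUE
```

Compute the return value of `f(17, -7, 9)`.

1

LOAD_FAST_LOAD_FAST b,b → push -7,-7. Stack: [-7, -7]
BINARY_OP * → -7 * -7 = 49. Stack: [49]
STORE_FAST t → t=49. Stack: []
LOAD_CONST → push 4. Stack: [4]
STORE_FAST x → x=4. Stack: []
LOAD_FAST_LOAD_FAST b,c → push -7,9. Stack: [-7, 9]
COMPARE_OP bool(<) → -7 vs 9 = True. Stack: [True]
POP_JUMP_IF_FALSE → pop True; no jump. Stack: []
LOAD_FAST_LOAD_FAST x,x → push 4,4. Stack: [4, 4]
BINARY_OP + → 4 + 4 = 8. Stack: [8]
LOAD_CONST → push 1. Stack: [8, 1]
LOAD_FAST c → push 9. Stack: [8, 1, 9]
BINARY_OP ^ → 1 ^ 9 = 8. Stack: [8, 8]
BINARY_OP // → 8 // 8 = 1. Stack: [1]
STORE_FAST q → q=1. Stack: []
LOAD_FAST q → push 1. Stack: [1]
RETURN_VALUE → return 1.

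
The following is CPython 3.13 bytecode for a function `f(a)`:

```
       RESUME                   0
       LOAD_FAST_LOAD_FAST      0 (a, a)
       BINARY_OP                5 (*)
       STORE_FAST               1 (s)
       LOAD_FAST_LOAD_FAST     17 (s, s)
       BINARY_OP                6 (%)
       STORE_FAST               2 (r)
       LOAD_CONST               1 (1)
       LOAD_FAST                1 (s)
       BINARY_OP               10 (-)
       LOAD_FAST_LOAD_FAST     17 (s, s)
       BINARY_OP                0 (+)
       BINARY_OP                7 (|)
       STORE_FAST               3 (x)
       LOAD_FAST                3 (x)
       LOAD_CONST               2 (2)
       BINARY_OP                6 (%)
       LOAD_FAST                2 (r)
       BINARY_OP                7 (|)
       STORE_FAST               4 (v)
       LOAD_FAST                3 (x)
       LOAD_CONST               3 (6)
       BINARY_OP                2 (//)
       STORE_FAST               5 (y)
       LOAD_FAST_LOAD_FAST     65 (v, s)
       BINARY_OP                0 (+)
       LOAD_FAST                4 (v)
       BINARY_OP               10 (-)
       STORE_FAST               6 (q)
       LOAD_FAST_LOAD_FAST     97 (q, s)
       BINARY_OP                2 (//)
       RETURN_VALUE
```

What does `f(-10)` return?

LOAD_FAST_LOAD_FAST a,a → push -10,-10. Stack: [-10, -10]
BINARY_OP * → -10 * -10 = 100. Stack: [100]
STORE_FAST s → s=100. Stack: []
LOAD_FAST_LOAD_FAST s,s → push 100,100. Stack: [100, 100]
BINARY_OP % → 100 % 100 = 0. Stack: [0]
STORE_FAST r → r=0. Stack: []
LOAD_CONST → push 1. Stack: [1]
LOAD_FAST s → push 100. Stack: [1, 100]
BINARY_OP - → 1 - 100 = -99. Stack: [-99]
LOAD_FAST_LOAD_FAST s,s → push 100,100. Stack: [-99, 100, 100]
BINARY_OP + → 100 + 100 = 200. Stack: [-99, 200]
BINARY_OP | → -99 | 200 = -35. Stack: [-35]
STORE_FAST x → x=-35. Stack: []
LOAD_FAST x → push -35. Stack: [-35]
LOAD_CONST → push 2. Stack: [-35, 2]
BINARY_OP % → -35 % 2 = 1. Stack: [1]
LOAD_FAST r → push 0. Stack: [1, 0]
BINARY_OP | → 1 | 0 = 1. Stack: [1]
STORE_FAST v → v=1. Stack: []
LOAD_FAST x → push -35. Stack: [-35]
LOAD_CONST → push 6. Stack: [-35, 6]
BINARY_OP // → -35 // 6 = -6. Stack: [-6]
STORE_FAST y → y=-6. Stack: []
LOAD_FAST_LOAD_FAST v,s → push 1,100. Stack: [1, 100]
BINARY_OP + → 1 + 100 = 101. Stack: [101]
LOAD_FAST v → push 1. Stack: [101, 1]
BINARY_OP - → 101 - 1 = 100. Stack: [100]
STORE_FAST q → q=100. Stack: []
LOAD_FAST_LOAD_FAST q,s → push 100,100. Stack: [100, 100]
BINARY_OP // → 100 // 100 = 1. Stack: [1]
RETURN_VALUE → return 1.

1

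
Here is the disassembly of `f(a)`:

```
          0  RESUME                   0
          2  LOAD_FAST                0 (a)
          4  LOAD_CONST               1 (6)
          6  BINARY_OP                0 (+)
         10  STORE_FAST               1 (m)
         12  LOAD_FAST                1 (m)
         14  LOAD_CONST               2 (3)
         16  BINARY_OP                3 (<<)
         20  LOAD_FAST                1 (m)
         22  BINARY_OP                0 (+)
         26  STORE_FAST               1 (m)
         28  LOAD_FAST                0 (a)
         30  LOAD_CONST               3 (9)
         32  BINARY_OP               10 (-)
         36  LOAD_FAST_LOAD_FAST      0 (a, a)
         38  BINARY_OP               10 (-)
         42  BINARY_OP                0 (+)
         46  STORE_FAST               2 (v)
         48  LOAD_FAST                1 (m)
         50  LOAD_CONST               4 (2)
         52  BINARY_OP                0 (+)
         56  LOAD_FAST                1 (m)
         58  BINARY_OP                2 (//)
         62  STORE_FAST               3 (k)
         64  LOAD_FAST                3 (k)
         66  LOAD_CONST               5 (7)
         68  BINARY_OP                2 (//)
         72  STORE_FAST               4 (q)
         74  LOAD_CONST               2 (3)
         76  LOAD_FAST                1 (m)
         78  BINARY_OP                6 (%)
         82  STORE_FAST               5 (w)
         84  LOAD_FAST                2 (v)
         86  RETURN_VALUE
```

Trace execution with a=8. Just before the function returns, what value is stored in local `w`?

LOAD_FAST a → push 8. Stack: [8]
LOAD_CONST → push 6. Stack: [8, 6]
BINARY_OP + → 8 + 6 = 14. Stack: [14]
STORE_FAST m → m=14. Stack: []
LOAD_FAST m → push 14. Stack: [14]
LOAD_CONST → push 3. Stack: [14, 3]
BINARY_OP << → 14 << 3 = 112. Stack: [112]
LOAD_FAST m → push 14. Stack: [112, 14]
BINARY_OP + → 112 + 14 = 126. Stack: [126]
STORE_FAST m → m=126. Stack: []
LOAD_FAST a → push 8. Stack: [8]
LOAD_CONST → push 9. Stack: [8, 9]
BINARY_OP - → 8 - 9 = -1. Stack: [-1]
LOAD_FAST_LOAD_FAST a,a → push 8,8. Stack: [-1, 8, 8]
BINARY_OP - → 8 - 8 = 0. Stack: [-1, 0]
BINARY_OP + → -1 + 0 = -1. Stack: [-1]
STORE_FAST v → v=-1. Stack: []
LOAD_FAST m → push 126. Stack: [126]
LOAD_CONST → push 2. Stack: [126, 2]
BINARY_OP + → 126 + 2 = 128. Stack: [128]
LOAD_FAST m → push 126. Stack: [128, 126]
BINARY_OP // → 128 // 126 = 1. Stack: [1]
STORE_FAST k → k=1. Stack: []
LOAD_FAST k → push 1. Stack: [1]
LOAD_CONST → push 7. Stack: [1, 7]
BINARY_OP // → 1 // 7 = 0. Stack: [0]
STORE_FAST q → q=0. Stack: []
LOAD_CONST → push 3. Stack: [3]
LOAD_FAST m → push 126. Stack: [3, 126]
BINARY_OP % → 3 % 126 = 3. Stack: [3]
STORE_FAST w → w=3. Stack: []
LOAD_FAST v → push -1. Stack: [-1]
RETURN_VALUE → return -1.

3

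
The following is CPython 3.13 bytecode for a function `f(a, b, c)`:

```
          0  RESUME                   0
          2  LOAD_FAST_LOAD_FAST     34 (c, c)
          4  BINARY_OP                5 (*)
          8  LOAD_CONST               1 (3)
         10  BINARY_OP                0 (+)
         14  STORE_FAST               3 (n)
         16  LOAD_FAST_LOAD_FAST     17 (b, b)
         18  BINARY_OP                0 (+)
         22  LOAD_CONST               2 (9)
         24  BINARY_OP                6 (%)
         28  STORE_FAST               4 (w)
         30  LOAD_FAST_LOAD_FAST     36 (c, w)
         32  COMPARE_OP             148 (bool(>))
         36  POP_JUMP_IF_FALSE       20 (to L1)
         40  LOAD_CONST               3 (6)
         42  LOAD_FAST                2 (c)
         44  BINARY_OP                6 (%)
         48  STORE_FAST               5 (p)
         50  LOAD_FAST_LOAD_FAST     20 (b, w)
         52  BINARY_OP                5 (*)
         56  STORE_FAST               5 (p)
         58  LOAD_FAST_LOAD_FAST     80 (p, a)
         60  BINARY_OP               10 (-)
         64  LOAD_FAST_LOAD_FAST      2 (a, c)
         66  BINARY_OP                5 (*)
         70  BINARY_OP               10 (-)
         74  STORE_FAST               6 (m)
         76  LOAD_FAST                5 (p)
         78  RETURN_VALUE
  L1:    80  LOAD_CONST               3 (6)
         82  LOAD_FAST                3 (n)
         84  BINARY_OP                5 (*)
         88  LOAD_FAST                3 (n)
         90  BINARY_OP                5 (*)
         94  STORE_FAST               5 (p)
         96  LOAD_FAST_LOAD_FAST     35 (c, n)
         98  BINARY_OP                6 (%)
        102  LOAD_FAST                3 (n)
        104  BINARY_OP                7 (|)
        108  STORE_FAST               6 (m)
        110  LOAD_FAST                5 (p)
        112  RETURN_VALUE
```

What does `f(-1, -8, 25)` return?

-16

LOAD_FAST_LOAD_FAST c,c → push 25,25. Stack: [25, 25]
BINARY_OP * → 25 * 25 = 625. Stack: [625]
LOAD_CONST → push 3. Stack: [625, 3]
BINARY_OP + → 625 + 3 = 628. Stack: [628]
STORE_FAST n → n=628. Stack: []
LOAD_FAST_LOAD_FAST b,b → push -8,-8. Stack: [-8, -8]
BINARY_OP + → -8 + -8 = -16. Stack: [-16]
LOAD_CONST → push 9. Stack: [-16, 9]
BINARY_OP % → -16 % 9 = 2. Stack: [2]
STORE_FAST w → w=2. Stack: []
LOAD_FAST_LOAD_FAST c,w → push 25,2. Stack: [25, 2]
COMPARE_OP bool(>) → 25 vs 2 = True. Stack: [True]
POP_JUMP_IF_FALSE → pop True; no jump. Stack: []
LOAD_CONST → push 6. Stack: [6]
LOAD_FAST c → push 25. Stack: [6, 25]
BINARY_OP % → 6 % 25 = 6. Stack: [6]
STORE_FAST p → p=6. Stack: []
LOAD_FAST_LOAD_FAST b,w → push -8,2. Stack: [-8, 2]
BINARY_OP * → -8 * 2 = -16. Stack: [-16]
STORE_FAST p → p=-16. Stack: []
LOAD_FAST_LOAD_FAST p,a → push -16,-1. Stack: [-16, -1]
BINARY_OP - → -16 - -1 = -15. Stack: [-15]
LOAD_FAST_LOAD_FAST a,c → push -1,25. Stack: [-15, -1, 25]
BINARY_OP * → -1 * 25 = -25. Stack: [-15, -25]
BINARY_OP - → -15 - -25 = 10. Stack: [10]
STORE_FAST m → m=10. Stack: []
LOAD_FAST p → push -16. Stack: [-16]
RETURN_VALUE → return -16.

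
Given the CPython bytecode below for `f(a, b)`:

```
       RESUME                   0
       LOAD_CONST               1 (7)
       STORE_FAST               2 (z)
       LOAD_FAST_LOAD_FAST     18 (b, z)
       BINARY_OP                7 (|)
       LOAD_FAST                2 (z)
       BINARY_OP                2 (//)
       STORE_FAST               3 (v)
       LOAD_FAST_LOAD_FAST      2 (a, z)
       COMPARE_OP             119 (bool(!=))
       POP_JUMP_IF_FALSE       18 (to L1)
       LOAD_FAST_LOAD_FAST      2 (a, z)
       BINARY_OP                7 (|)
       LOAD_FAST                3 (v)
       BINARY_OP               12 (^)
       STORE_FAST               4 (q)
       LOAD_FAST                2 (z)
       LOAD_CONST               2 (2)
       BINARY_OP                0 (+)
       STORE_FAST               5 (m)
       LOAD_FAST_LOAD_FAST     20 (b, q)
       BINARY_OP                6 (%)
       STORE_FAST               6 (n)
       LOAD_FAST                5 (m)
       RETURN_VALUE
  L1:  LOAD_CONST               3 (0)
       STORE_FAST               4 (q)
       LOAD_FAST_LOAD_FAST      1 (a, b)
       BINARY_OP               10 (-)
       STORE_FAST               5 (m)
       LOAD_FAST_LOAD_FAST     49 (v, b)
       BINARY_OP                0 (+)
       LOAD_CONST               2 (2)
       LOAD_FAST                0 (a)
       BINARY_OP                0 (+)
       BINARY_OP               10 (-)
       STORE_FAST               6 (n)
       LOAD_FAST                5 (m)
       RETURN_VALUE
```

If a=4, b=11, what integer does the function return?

9

LOAD_CONST → push 7. Stack: [7]
STORE_FAST z → z=7. Stack: []
LOAD_FAST_LOAD_FAST b,z → push 11,7. Stack: [11, 7]
BINARY_OP | → 11 | 7 = 15. Stack: [15]
LOAD_FAST z → push 7. Stack: [15, 7]
BINARY_OP // → 15 // 7 = 2. Stack: [2]
STORE_FAST v → v=2. Stack: []
LOAD_FAST_LOAD_FAST a,z → push 4,7. Stack: [4, 7]
COMPARE_OP bool(!=) → 4 vs 7 = True. Stack: [True]
POP_JUMP_IF_FALSE → pop True; no jump. Stack: []
LOAD_FAST_LOAD_FAST a,z → push 4,7. Stack: [4, 7]
BINARY_OP | → 4 | 7 = 7. Stack: [7]
LOAD_FAST v → push 2. Stack: [7, 2]
BINARY_OP ^ → 7 ^ 2 = 5. Stack: [5]
STORE_FAST q → q=5. Stack: []
LOAD_FAST z → push 7. Stack: [7]
LOAD_CONST → push 2. Stack: [7, 2]
BINARY_OP + → 7 + 2 = 9. Stack: [9]
STORE_FAST m → m=9. Stack: []
LOAD_FAST_LOAD_FAST b,q → push 11,5. Stack: [11, 5]
BINARY_OP % → 11 % 5 = 1. Stack: [1]
STORE_FAST n → n=1. Stack: []
LOAD_FAST m → push 9. Stack: [9]
RETURN_VALUE → return 9.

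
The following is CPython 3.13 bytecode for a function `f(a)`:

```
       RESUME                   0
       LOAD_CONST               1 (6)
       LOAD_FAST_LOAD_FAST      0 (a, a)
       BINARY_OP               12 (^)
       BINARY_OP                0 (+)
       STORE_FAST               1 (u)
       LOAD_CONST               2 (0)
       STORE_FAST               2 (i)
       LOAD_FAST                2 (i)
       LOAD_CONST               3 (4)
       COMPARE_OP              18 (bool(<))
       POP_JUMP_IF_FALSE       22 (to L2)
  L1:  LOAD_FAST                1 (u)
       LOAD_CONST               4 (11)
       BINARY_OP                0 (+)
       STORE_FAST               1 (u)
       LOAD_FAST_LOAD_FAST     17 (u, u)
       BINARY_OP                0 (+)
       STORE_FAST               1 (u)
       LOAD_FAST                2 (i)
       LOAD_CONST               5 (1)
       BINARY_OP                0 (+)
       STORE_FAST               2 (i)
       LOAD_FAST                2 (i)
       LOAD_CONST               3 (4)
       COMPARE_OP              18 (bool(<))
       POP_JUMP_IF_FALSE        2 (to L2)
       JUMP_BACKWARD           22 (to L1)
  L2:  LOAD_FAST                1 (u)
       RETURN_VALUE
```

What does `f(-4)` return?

426

LOAD_CONST → push 6
LOAD_FAST_LOAD_FAST a,a → push -4,-4
BINARY_OP ^ → -4 ^ -4 = 0
BINARY_OP + → 6 + 0 = 6
STORE_FAST u → u=6
LOAD_CONST → push 0
STORE_FAST i → i=0
LOAD_FAST i → push 0
LOAD_CONST → push 4
COMPARE_OP bool(<) → 0 vs 4 = True
POP_JUMP_IF_FALSE → pop True; no jump
LOAD_FAST u → push 6
LOAD_CONST → push 11
BINARY_OP + → 6 + 11 = 17
STORE_FAST u → u=17
LOAD_FAST_LOAD_FAST u,u → push 17,17
BINARY_OP + → 17 + 17 = 34
STORE_FAST u → u=34
LOAD_FAST i → push 0
LOAD_CONST → push 1
BINARY_OP + → 0 + 1 = 1
STORE_FAST i → i=1
LOAD_FAST i → push 1
LOAD_CONST → push 4
COMPARE_OP bool(<) → 1 vs 4 = True
POP_JUMP_IF_FALSE → pop True; no jump
LOAD_FAST u → push 34
LOAD_CONST → push 11
BINARY_OP + → 34 + 11 = 45
STORE_FAST u → u=45
LOAD_FAST_LOAD_FAST u,u → push 45,45
BINARY_OP + → 45 + 45 = 90
STORE_FAST u → u=90
LOAD_FAST i → push 1
LOAD_CONST → push 1
BINARY_OP + → 1 + 1 = 2
STORE_FAST i → i=2
LOAD_FAST i → push 2
LOAD_CONST → push 4
COMPARE_OP bool(<) → 2 vs 4 = True
POP_JUMP_IF_FALSE → pop True; no jump
LOAD_FAST u → push 90
LOAD_CONST → push 11
BINARY_OP + → 90 + 11 = 101
STORE_FAST u → u=101
LOAD_FAST_LOAD_FAST u,u → push 101,101
BINARY_OP + → 101 + 101 = 202
STORE_FAST u → u=202
LOAD_FAST i → push 2
LOAD_CONST → push 1
BINARY_OP + → 2 + 1 = 3
STORE_FAST i → i=3
LOAD_FAST i → push 3
LOAD_CONST → push 4
COMPARE_OP bool(<) → 3 vs 4 = True
POP_JUMP_IF_FALSE → pop True; no jump
LOAD_FAST u → push 202
LOAD_CONST → push 11
BINARY_OP + → 202 + 11 = 213
STORE_FAST u → u=213
LOAD_FAST_LOAD_FAST u,u → push 213,213
BINARY_OP + → 213 + 213 = 426
STORE_FAST u → u=426
LOAD_FAST i → push 3
LOAD_CONST → push 1
BINARY_OP + → 3 + 1 = 4
STORE_FAST i → i=4
LOAD_FAST i → push 4
LOAD_CONST → push 4
COMPARE_OP bool(<) → 4 vs 4 = False
POP_JUMP_IF_FALSE → pop False; jump
LOAD_FAST u → push 426
RETURN_VALUE → return 426.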